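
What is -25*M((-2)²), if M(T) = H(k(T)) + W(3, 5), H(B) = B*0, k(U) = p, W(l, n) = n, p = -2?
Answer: -125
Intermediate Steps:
k(U) = -2
H(B) = 0
M(T) = 5 (M(T) = 0 + 5 = 5)
-25*M((-2)²) = -25*5 = -125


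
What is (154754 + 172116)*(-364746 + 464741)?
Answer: 32685365650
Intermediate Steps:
(154754 + 172116)*(-364746 + 464741) = 326870*99995 = 32685365650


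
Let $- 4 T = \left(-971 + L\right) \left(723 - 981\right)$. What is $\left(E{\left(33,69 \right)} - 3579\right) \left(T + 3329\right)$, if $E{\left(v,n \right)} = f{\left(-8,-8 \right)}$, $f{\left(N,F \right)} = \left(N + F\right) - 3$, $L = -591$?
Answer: $350517160$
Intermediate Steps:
$f{\left(N,F \right)} = -3 + F + N$ ($f{\left(N,F \right)} = \left(F + N\right) - 3 = -3 + F + N$)
$E{\left(v,n \right)} = -19$ ($E{\left(v,n \right)} = -3 - 8 - 8 = -19$)
$T = -100749$ ($T = - \frac{\left(-971 - 591\right) \left(723 - 981\right)}{4} = - \frac{\left(-1562\right) \left(-258\right)}{4} = \left(- \frac{1}{4}\right) 402996 = -100749$)
$\left(E{\left(33,69 \right)} - 3579\right) \left(T + 3329\right) = \left(-19 - 3579\right) \left(-100749 + 3329\right) = \left(-3598\right) \left(-97420\right) = 350517160$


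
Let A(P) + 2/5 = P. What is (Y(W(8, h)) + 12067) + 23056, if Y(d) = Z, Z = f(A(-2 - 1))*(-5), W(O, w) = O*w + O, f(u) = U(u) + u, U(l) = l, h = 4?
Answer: 35157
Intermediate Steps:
A(P) = -⅖ + P
f(u) = 2*u (f(u) = u + u = 2*u)
W(O, w) = O + O*w
Z = 34 (Z = (2*(-⅖ + (-2 - 1)))*(-5) = (2*(-⅖ - 3))*(-5) = (2*(-17/5))*(-5) = -34/5*(-5) = 34)
Y(d) = 34
(Y(W(8, h)) + 12067) + 23056 = (34 + 12067) + 23056 = 12101 + 23056 = 35157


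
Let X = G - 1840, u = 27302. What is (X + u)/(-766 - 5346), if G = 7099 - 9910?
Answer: -22651/6112 ≈ -3.7060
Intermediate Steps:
G = -2811
X = -4651 (X = -2811 - 1840 = -4651)
(X + u)/(-766 - 5346) = (-4651 + 27302)/(-766 - 5346) = 22651/(-6112) = 22651*(-1/6112) = -22651/6112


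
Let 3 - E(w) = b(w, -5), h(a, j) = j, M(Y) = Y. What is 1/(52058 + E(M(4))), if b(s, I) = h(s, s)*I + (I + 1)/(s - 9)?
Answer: 5/260401 ≈ 1.9201e-5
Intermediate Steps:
b(s, I) = I*s + (1 + I)/(-9 + s) (b(s, I) = s*I + (I + 1)/(s - 9) = I*s + (1 + I)/(-9 + s))
E(w) = 3 - (-4 - 5*w**2 + 45*w)/(-9 + w) (E(w) = 3 - (1 - 5 - 5*w**2 - 9*(-5)*w)/(-9 + w) = 3 - (1 - 5 - 5*w**2 + 45*w)/(-9 + w) = 3 - (-4 - 5*w**2 + 45*w)/(-9 + w))
1/(52058 + E(M(4))) = 1/(52058 + (-23 - 42*4 + 5*4**2)/(-9 + 4)) = 1/(52058 + (-23 - 168 + 5*16)/(-5)) = 1/(52058 - (-23 - 168 + 80)/5) = 1/(52058 - 1/5*(-111)) = 1/(52058 + 111/5) = 1/(260401/5) = 5/260401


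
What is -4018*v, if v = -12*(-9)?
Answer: -433944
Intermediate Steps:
v = 108
-4018*v = -4018*108 = -433944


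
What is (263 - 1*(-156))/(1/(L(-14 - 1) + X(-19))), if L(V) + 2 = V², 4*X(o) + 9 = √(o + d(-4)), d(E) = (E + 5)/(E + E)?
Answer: 369977/4 + 1257*I*√34/16 ≈ 92494.0 + 458.09*I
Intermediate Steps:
d(E) = (5 + E)/(2*E) (d(E) = (5 + E)/((2*E)) = (5 + E)*(1/(2*E)) = (5 + E)/(2*E))
X(o) = -9/4 + √(-⅛ + o)/4 (X(o) = -9/4 + √(o + (½)*(5 - 4)/(-4))/4 = -9/4 + √(o + (½)*(-¼)*1)/4 = -9/4 + √(o - ⅛)/4 = -9/4 + √(-⅛ + o)/4)
L(V) = -2 + V²
(263 - 1*(-156))/(1/(L(-14 - 1) + X(-19))) = (263 - 1*(-156))/(1/((-2 + (-14 - 1)²) + (-9/4 + √(-2 + 16*(-19))/16))) = (263 + 156)/(1/((-2 + (-15)²) + (-9/4 + √(-2 - 304)/16))) = 419/(1/((-2 + 225) + (-9/4 + √(-306)/16))) = 419/(1/(223 + (-9/4 + (3*I*√34)/16))) = 419/(1/(223 + (-9/4 + 3*I*√34/16))) = 419/(1/(883/4 + 3*I*√34/16)) = 419*(883/4 + 3*I*√34/16) = 369977/4 + 1257*I*√34/16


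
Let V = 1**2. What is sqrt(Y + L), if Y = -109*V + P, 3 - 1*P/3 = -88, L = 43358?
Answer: sqrt(43522) ≈ 208.62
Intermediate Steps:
P = 273 (P = 9 - 3*(-88) = 9 + 264 = 273)
V = 1
Y = 164 (Y = -109 + 273 = 164)
sqrt(Y + L) = sqrt(164 + 43358) = sqrt(43522)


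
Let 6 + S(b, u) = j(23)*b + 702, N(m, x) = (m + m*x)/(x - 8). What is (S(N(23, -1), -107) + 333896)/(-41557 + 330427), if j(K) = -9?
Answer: 167296/144435 ≈ 1.1583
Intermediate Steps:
N(m, x) = (m + m*x)/(-8 + x)
S(b, u) = 696 - 9*b (S(b, u) = -6 + (-9*b + 702) = -6 + (702 - 9*b) = 696 - 9*b)
(S(N(23, -1), -107) + 333896)/(-41557 + 330427) = ((696 - 207*(1 - 1)/(-8 - 1)) + 333896)/(-41557 + 330427) = ((696 - 207*0/(-9)) + 333896)/288870 = ((696 - 207*(-1)*0/9) + 333896)*(1/288870) = ((696 - 9*0) + 333896)*(1/288870) = ((696 + 0) + 333896)*(1/288870) = (696 + 333896)*(1/288870) = 334592*(1/288870) = 167296/144435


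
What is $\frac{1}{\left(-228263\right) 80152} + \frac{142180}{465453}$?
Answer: $\frac{2601287740602227}{8515805197237128} \approx 0.30547$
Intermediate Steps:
$\frac{1}{\left(-228263\right) 80152} + \frac{142180}{465453} = \left(- \frac{1}{228263}\right) \frac{1}{80152} + 142180 \cdot \frac{1}{465453} = - \frac{1}{18295735976} + \frac{142180}{465453} = \frac{2601287740602227}{8515805197237128}$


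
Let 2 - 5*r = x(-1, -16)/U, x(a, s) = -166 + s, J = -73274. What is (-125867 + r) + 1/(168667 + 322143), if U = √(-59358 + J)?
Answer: -12355317189/98162 - 91*I*√33158/165790 ≈ -1.2587e+5 - 0.099949*I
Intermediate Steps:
U = 2*I*√33158 (U = √(-59358 - 73274) = √(-132632) = 2*I*√33158 ≈ 364.19*I)
r = ⅖ - 91*I*√33158/165790 (r = ⅖ - (-166 - 16)/(5*(2*I*√33158)) = ⅖ - (-182)*(-I*√33158/66316)/5 = ⅖ - 91*I*√33158/165790 ≈ 0.4 - 0.099949*I)
(-125867 + r) + 1/(168667 + 322143) = (-125867 + (⅖ - 91*I*√33158/165790)) + 1/(168667 + 322143) = (-629333/5 - 91*I*√33158/165790) + 1/490810 = -12355317189/98162 - 91*I*√33158/165790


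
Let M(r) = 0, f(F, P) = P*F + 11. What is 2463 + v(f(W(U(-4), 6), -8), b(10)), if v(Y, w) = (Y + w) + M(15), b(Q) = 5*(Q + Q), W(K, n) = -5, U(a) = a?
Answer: 2614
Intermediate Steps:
f(F, P) = 11 + F*P (f(F, P) = F*P + 11 = 11 + F*P)
b(Q) = 10*Q (b(Q) = 5*(2*Q) = 10*Q)
v(Y, w) = Y + w (v(Y, w) = (Y + w) + 0 = Y + w)
2463 + v(f(W(U(-4), 6), -8), b(10)) = 2463 + ((11 - 5*(-8)) + 10*10) = 2463 + ((11 + 40) + 100) = 2463 + (51 + 100) = 2463 + 151 = 2614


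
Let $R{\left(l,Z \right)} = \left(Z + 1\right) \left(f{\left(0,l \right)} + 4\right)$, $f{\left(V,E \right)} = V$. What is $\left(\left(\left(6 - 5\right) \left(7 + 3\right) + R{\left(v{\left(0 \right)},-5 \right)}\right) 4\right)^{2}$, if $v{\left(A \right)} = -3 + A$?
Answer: $576$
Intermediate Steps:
$R{\left(l,Z \right)} = 4 + 4 Z$ ($R{\left(l,Z \right)} = \left(Z + 1\right) \left(0 + 4\right) = \left(1 + Z\right) 4 = 4 + 4 Z$)
$\left(\left(\left(6 - 5\right) \left(7 + 3\right) + R{\left(v{\left(0 \right)},-5 \right)}\right) 4\right)^{2} = \left(\left(\left(6 - 5\right) \left(7 + 3\right) + \left(4 + 4 \left(-5\right)\right)\right) 4\right)^{2} = \left(\left(1 \cdot 10 + \left(4 - 20\right)\right) 4\right)^{2} = \left(\left(10 - 16\right) 4\right)^{2} = \left(\left(-6\right) 4\right)^{2} = \left(-24\right)^{2} = 576$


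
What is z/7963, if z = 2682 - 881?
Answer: 1801/7963 ≈ 0.22617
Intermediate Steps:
z = 1801
z/7963 = 1801/7963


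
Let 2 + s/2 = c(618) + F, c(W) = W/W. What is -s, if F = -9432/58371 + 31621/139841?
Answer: 5090593288/2720886337 ≈ 1.8709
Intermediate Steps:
c(W) = 1
F = 175589693/2720886337 (F = -9432*1/58371 + 31621*(1/139841) = -3144/19457 + 31621/139841 = 175589693/2720886337 ≈ 0.064534)
s = -5090593288/2720886337 (s = -4 + 2*(1 + 175589693/2720886337) = -4 + 2*(2896476030/2720886337) = -4 + 5792952060/2720886337 = -5090593288/2720886337 ≈ -1.8709)
-s = -1*(-5090593288/2720886337) = 5090593288/2720886337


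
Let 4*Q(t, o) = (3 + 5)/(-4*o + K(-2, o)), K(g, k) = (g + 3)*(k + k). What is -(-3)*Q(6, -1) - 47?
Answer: -44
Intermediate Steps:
K(g, k) = 2*k*(3 + g) (K(g, k) = (3 + g)*(2*k) = 2*k*(3 + g))
Q(t, o) = -1/o (Q(t, o) = ((3 + 5)/(-4*o + 2*o*(3 - 2)))/4 = (8/(-4*o + 2*o*1))/4 = (8/(-4*o + 2*o))/4 = (8/((-2*o)))/4 = (8*(-1/(2*o)))/4 = (-4/o)/4 = -1/o)
-(-3)*Q(6, -1) - 47 = -(-3)*(-1/(-1)) - 47 = -(-3)*(-1*(-1)) - 47 = -(-3) - 47 = -3*(-1) - 47 = 3 - 47 = -44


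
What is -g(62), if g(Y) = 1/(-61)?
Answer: 1/61 ≈ 0.016393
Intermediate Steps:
g(Y) = -1/61
-g(62) = -1*(-1/61) = 1/61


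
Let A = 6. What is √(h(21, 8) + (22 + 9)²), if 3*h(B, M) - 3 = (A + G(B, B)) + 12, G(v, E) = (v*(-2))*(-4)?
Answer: 32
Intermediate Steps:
G(v, E) = 8*v (G(v, E) = -2*v*(-4) = 8*v)
h(B, M) = 7 + 8*B/3 (h(B, M) = 1 + ((6 + 8*B) + 12)/3 = 1 + (18 + 8*B)/3 = 1 + (6 + 8*B/3) = 7 + 8*B/3)
√(h(21, 8) + (22 + 9)²) = √((7 + (8/3)*21) + (22 + 9)²) = √((7 + 56) + 31²) = √(63 + 961) = √1024 = 32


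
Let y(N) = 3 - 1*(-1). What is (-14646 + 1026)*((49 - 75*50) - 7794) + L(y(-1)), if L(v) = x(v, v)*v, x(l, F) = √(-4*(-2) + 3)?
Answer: 156561900 + 4*√11 ≈ 1.5656e+8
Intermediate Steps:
y(N) = 4 (y(N) = 3 + 1 = 4)
x(l, F) = √11 (x(l, F) = √(8 + 3) = √11)
L(v) = v*√11 (L(v) = √11*v = v*√11)
(-14646 + 1026)*((49 - 75*50) - 7794) + L(y(-1)) = (-14646 + 1026)*((49 - 75*50) - 7794) + 4*√11 = -13620*((49 - 3750) - 7794) + 4*√11 = -13620*(-3701 - 7794) + 4*√11 = -13620*(-11495) + 4*√11 = 156561900 + 4*√11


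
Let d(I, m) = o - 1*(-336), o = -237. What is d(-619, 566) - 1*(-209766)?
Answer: 209865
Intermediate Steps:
d(I, m) = 99 (d(I, m) = -237 - 1*(-336) = -237 + 336 = 99)
d(-619, 566) - 1*(-209766) = 99 - 1*(-209766) = 99 + 209766 = 209865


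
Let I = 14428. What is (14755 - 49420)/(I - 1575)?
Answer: -34665/12853 ≈ -2.6970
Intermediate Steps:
(14755 - 49420)/(I - 1575) = (14755 - 49420)/(14428 - 1575) = -34665/12853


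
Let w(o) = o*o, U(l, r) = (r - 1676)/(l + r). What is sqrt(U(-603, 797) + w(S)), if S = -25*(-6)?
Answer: sqrt(846639474)/194 ≈ 149.98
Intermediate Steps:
U(l, r) = (-1676 + r)/(l + r)
S = 150
w(o) = o**2
sqrt(U(-603, 797) + w(S)) = sqrt((-1676 + 797)/(-603 + 797) + 150**2) = sqrt(-879/194 + 22500) = sqrt(4364121/194) = sqrt(846639474)/194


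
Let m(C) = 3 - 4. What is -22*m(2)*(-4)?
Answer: -88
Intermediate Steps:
m(C) = -1
-22*m(2)*(-4) = -22*(-1)*(-4) = 22*(-4) = -88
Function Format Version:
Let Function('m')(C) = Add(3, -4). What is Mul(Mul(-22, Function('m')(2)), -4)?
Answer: -88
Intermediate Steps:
Function('m')(C) = -1
Mul(Mul(-22, Function('m')(2)), -4) = Mul(Mul(-22, -1), -4) = Mul(22, -4) = -88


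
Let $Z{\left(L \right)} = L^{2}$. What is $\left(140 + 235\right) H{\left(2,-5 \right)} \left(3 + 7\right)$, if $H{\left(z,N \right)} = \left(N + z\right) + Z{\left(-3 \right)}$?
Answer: $22500$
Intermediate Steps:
$H{\left(z,N \right)} = 9 + N + z$ ($H{\left(z,N \right)} = \left(N + z\right) + \left(-3\right)^{2} = \left(N + z\right) + 9 = 9 + N + z$)
$\left(140 + 235\right) H{\left(2,-5 \right)} \left(3 + 7\right) = \left(140 + 235\right) \left(9 - 5 + 2\right) \left(3 + 7\right) = 375 \cdot 6 \cdot 10 = 375 \cdot 60 = 22500$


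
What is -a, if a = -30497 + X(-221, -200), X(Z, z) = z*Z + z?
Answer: -13503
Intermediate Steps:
X(Z, z) = z + Z*z (X(Z, z) = Z*z + z = z + Z*z)
a = 13503 (a = -30497 - 200*(1 - 221) = -30497 - 200*(-220) = -30497 + 44000 = 13503)
-a = -1*13503 = -13503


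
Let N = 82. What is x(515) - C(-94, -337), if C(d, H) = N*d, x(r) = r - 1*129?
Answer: 8094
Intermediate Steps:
x(r) = -129 + r (x(r) = r - 129 = -129 + r)
C(d, H) = 82*d
x(515) - C(-94, -337) = (-129 + 515) - 82*(-94) = 386 - 1*(-7708) = 386 + 7708 = 8094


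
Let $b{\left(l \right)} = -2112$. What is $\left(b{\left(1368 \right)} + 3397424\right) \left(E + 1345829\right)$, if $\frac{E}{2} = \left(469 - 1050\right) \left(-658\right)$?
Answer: $7165551327600$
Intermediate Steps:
$E = 764596$ ($E = 2 \left(469 - 1050\right) \left(-658\right) = 2 \left(\left(-581\right) \left(-658\right)\right) = 2 \cdot 382298 = 764596$)
$\left(b{\left(1368 \right)} + 3397424\right) \left(E + 1345829\right) = \left(-2112 + 3397424\right) \left(764596 + 1345829\right) = 3395312 \cdot 2110425 = 7165551327600$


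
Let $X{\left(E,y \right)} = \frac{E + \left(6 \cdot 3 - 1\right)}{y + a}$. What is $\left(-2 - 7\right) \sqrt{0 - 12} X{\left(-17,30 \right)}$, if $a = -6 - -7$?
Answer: $0$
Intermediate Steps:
$a = 1$ ($a = -6 + 7 = 1$)
$X{\left(E,y \right)} = \frac{17 + E}{1 + y}$ ($X{\left(E,y \right)} = \frac{E + \left(6 \cdot 3 - 1\right)}{y + 1} = \frac{E + \left(18 - 1\right)}{1 + y} = \frac{E + 17}{1 + y} = \frac{17 + E}{1 + y}$)
$\left(-2 - 7\right) \sqrt{0 - 12} X{\left(-17,30 \right)} = \left(-2 - 7\right) \sqrt{0 - 12} \frac{17 - 17}{1 + 30} = - 9 \sqrt{-12} \cdot \frac{1}{31} \cdot 0 = - 9 \cdot 2 i \sqrt{3} \cdot \frac{1}{31} \cdot 0 = - 18 i \sqrt{3} \cdot 0 = 0$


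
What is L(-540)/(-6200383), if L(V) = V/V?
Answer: -1/6200383 ≈ -1.6128e-7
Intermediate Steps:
L(V) = 1
L(-540)/(-6200383) = 1/(-6200383) = 1*(-1/6200383) = -1/6200383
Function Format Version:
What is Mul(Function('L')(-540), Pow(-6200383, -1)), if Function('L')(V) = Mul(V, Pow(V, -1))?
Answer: Rational(-1, 6200383) ≈ -1.6128e-7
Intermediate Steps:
Function('L')(V) = 1
Mul(Function('L')(-540), Pow(-6200383, -1)) = Mul(1, Pow(-6200383, -1)) = Mul(1, Rational(-1, 6200383)) = Rational(-1, 6200383)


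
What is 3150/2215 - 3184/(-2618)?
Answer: 1529926/579887 ≈ 2.6383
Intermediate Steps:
3150/2215 - 3184/(-2618) = 3150*(1/2215) - 3184*(-1/2618) = 630/443 + 1592/1309 = 1529926/579887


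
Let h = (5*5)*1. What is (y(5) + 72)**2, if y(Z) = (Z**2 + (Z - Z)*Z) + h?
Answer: 14884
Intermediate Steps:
h = 25 (h = 25*1 = 25)
y(Z) = 25 + Z**2 (y(Z) = (Z**2 + (Z - Z)*Z) + 25 = (Z**2 + 0*Z) + 25 = (Z**2 + 0) + 25 = Z**2 + 25 = 25 + Z**2)
(y(5) + 72)**2 = ((25 + 5**2) + 72)**2 = ((25 + 25) + 72)**2 = (50 + 72)**2 = 122**2 = 14884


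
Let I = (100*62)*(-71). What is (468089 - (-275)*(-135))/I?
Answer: -107741/110050 ≈ -0.97902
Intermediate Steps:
I = -440200 (I = 6200*(-71) = -440200)
(468089 - (-275)*(-135))/I = (468089 - (-275)*(-135))/(-440200) = (468089 - 1*37125)*(-1/440200) = (468089 - 37125)*(-1/440200) = 430964*(-1/440200) = -107741/110050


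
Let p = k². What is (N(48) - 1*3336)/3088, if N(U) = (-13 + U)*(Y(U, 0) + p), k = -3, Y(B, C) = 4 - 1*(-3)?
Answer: -347/386 ≈ -0.89896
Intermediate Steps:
Y(B, C) = 7 (Y(B, C) = 4 + 3 = 7)
p = 9 (p = (-3)² = 9)
N(U) = -208 + 16*U (N(U) = (-13 + U)*(7 + 9) = (-13 + U)*16 = -208 + 16*U)
(N(48) - 1*3336)/3088 = ((-208 + 16*48) - 1*3336)/3088 = ((-208 + 768) - 3336)*(1/3088) = (560 - 3336)*(1/3088) = -2776*1/3088 = -347/386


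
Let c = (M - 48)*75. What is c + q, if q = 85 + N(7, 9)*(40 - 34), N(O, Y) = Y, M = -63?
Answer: -8186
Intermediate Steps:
c = -8325 (c = (-63 - 48)*75 = -111*75 = -8325)
q = 139 (q = 85 + 9*(40 - 34) = 85 + 9*6 = 85 + 54 = 139)
c + q = -8325 + 139 = -8186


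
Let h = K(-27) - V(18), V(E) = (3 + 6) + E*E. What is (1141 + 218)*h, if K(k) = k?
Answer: -489240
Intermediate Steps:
V(E) = 9 + E²
h = -360 (h = -27 - (9 + 18²) = -27 - (9 + 324) = -27 - 1*333 = -27 - 333 = -360)
(1141 + 218)*h = (1141 + 218)*(-360) = 1359*(-360) = -489240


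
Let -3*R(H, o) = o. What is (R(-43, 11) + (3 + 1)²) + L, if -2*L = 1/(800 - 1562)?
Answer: 18797/1524 ≈ 12.334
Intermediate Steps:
R(H, o) = -o/3
L = 1/1524 (L = -1/(2*(800 - 1562)) = -½/(-762) = -½*(-1/762) = 1/1524 ≈ 0.00065617)
(R(-43, 11) + (3 + 1)²) + L = (-⅓*11 + (3 + 1)²) + 1/1524 = (-11/3 + 4²) + 1/1524 = (-11/3 + 16) + 1/1524 = 37/3 + 1/1524 = 18797/1524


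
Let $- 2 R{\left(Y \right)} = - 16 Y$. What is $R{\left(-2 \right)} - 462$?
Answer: $-478$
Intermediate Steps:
$R{\left(Y \right)} = 8 Y$ ($R{\left(Y \right)} = - \frac{\left(-16\right) Y}{2} = 8 Y$)
$R{\left(-2 \right)} - 462 = 8 \left(-2\right) - 462 = -16 - 462 = -478$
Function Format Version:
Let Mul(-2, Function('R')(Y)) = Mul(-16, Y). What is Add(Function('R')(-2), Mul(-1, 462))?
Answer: -478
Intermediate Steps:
Function('R')(Y) = Mul(8, Y) (Function('R')(Y) = Mul(Rational(-1, 2), Mul(-16, Y)) = Mul(8, Y))
Add(Function('R')(-2), Mul(-1, 462)) = Add(Mul(8, -2), Mul(-1, 462)) = Add(-16, -462) = -478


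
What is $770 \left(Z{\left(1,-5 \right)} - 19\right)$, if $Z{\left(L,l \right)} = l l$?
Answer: $4620$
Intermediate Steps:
$Z{\left(L,l \right)} = l^{2}$
$770 \left(Z{\left(1,-5 \right)} - 19\right) = 770 \left(\left(-5\right)^{2} - 19\right) = 770 \left(25 - 19\right) = 770 \cdot 6 = 4620$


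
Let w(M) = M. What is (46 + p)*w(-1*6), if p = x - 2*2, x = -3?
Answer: -234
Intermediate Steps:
p = -7 (p = -3 - 2*2 = -3 - 4 = -7)
(46 + p)*w(-1*6) = (46 - 7)*(-1*6) = 39*(-6) = -234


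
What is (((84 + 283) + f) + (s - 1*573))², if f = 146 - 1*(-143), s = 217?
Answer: 90000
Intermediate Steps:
f = 289 (f = 146 + 143 = 289)
(((84 + 283) + f) + (s - 1*573))² = (((84 + 283) + 289) + (217 - 1*573))² = ((367 + 289) + (217 - 573))² = (656 - 356)² = 300² = 90000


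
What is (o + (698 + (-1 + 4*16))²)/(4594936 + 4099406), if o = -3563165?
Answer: -1492022/4347171 ≈ -0.34322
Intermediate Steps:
(o + (698 + (-1 + 4*16))²)/(4594936 + 4099406) = (-3563165 + (698 + (-1 + 4*16))²)/(4594936 + 4099406) = (-3563165 + (698 + (-1 + 64))²)/8694342 = (-3563165 + (698 + 63)²)*(1/8694342) = (-3563165 + 761²)*(1/8694342) = (-3563165 + 579121)*(1/8694342) = -2984044*1/8694342 = -1492022/4347171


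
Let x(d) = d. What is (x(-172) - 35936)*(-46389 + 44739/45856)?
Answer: 19201956774615/11464 ≈ 1.6750e+9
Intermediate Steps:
(x(-172) - 35936)*(-46389 + 44739/45856) = (-172 - 35936)*(-46389 + 44739/45856) = -36108*(-46389 + 44739*(1/45856)) = -36108*(-46389 + 44739/45856) = -36108*(-2127169245/45856) = 19201956774615/11464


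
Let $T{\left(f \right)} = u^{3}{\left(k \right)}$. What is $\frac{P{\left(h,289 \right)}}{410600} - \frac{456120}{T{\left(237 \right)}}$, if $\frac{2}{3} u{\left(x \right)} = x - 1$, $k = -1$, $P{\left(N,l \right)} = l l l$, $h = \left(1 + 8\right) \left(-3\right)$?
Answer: $\frac{20881620707}{1231800} \approx 16952.0$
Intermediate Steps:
$h = -27$ ($h = 9 \left(-3\right) = -27$)
$P{\left(N,l \right)} = l^{3}$ ($P{\left(N,l \right)} = l^{2} l = l^{3}$)
$u{\left(x \right)} = - \frac{3}{2} + \frac{3 x}{2}$ ($u{\left(x \right)} = \frac{3 \left(x - 1\right)}{2} = \frac{3 \left(-1 + x\right)}{2} = - \frac{3}{2} + \frac{3 x}{2}$)
$T{\left(f \right)} = -27$ ($T{\left(f \right)} = \left(- \frac{3}{2} + \frac{3}{2} \left(-1\right)\right)^{3} = \left(- \frac{3}{2} - \frac{3}{2}\right)^{3} = \left(-3\right)^{3} = -27$)
$\frac{P{\left(h,289 \right)}}{410600} - \frac{456120}{T{\left(237 \right)}} = \frac{289^{3}}{410600} - \frac{456120}{-27} = 24137569 \cdot \frac{1}{410600} - - \frac{50680}{3} = \frac{24137569}{410600} + \frac{50680}{3} = \frac{20881620707}{1231800}$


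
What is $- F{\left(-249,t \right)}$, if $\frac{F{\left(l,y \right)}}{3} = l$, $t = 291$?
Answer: $747$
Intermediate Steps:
$F{\left(l,y \right)} = 3 l$
$- F{\left(-249,t \right)} = - 3 \left(-249\right) = \left(-1\right) \left(-747\right) = 747$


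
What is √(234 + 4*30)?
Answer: √354 ≈ 18.815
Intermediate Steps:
√(234 + 4*30) = √(234 + 120) = √354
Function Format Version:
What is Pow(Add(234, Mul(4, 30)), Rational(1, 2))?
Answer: Pow(354, Rational(1, 2)) ≈ 18.815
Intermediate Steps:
Pow(Add(234, Mul(4, 30)), Rational(1, 2)) = Pow(Add(234, 120), Rational(1, 2)) = Pow(354, Rational(1, 2))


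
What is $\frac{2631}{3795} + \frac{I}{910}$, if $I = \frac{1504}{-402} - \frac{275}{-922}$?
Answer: $\frac{29418554251}{42666684060} \approx 0.6895$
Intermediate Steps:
$I = - \frac{638069}{185322}$ ($I = 1504 \left(- \frac{1}{402}\right) - - \frac{275}{922} = - \frac{752}{201} + \frac{275}{922} = - \frac{638069}{185322} \approx -3.443$)
$\frac{2631}{3795} + \frac{I}{910} = \frac{2631}{3795} - \frac{638069}{185322 \cdot 910} = 2631 \cdot \frac{1}{3795} - \frac{638069}{168643020} = \frac{877}{1265} - \frac{638069}{168643020} = \frac{29418554251}{42666684060}$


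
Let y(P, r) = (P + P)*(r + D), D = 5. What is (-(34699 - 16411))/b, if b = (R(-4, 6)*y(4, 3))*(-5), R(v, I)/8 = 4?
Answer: 1143/640 ≈ 1.7859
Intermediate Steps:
R(v, I) = 32 (R(v, I) = 8*4 = 32)
y(P, r) = 2*P*(5 + r) (y(P, r) = (P + P)*(r + 5) = (2*P)*(5 + r) = 2*P*(5 + r))
b = -10240 (b = (32*(2*4*(5 + 3)))*(-5) = (32*(2*4*8))*(-5) = (32*64)*(-5) = 2048*(-5) = -10240)
(-(34699 - 16411))/b = -(34699 - 16411)/(-10240) = -1*18288*(-1/10240) = -18288*(-1/10240) = 1143/640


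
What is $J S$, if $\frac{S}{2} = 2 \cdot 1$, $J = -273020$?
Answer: $-1092080$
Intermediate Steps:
$S = 4$ ($S = 2 \cdot 2 \cdot 1 = 2 \cdot 2 = 4$)
$J S = \left(-273020\right) 4 = -1092080$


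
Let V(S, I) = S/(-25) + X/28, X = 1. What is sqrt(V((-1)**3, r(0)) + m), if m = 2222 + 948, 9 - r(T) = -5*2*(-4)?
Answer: sqrt(15533371)/70 ≈ 56.303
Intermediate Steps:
r(T) = -31 (r(T) = 9 - (-5*2)*(-4) = 9 - (-10)*(-4) = 9 - 1*40 = 9 - 40 = -31)
V(S, I) = 1/28 - S/25 (V(S, I) = S/(-25) + 1/28 = S*(-1/25) + 1*(1/28) = -S/25 + 1/28 = 1/28 - S/25)
m = 3170
sqrt(V((-1)**3, r(0)) + m) = sqrt((1/28 - 1/25*(-1)**3) + 3170) = sqrt((1/28 - 1/25*(-1)) + 3170) = sqrt((1/28 + 1/25) + 3170) = sqrt(53/700 + 3170) = sqrt(2219053/700) = sqrt(15533371)/70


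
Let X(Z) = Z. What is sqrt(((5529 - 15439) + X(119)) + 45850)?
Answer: sqrt(36059) ≈ 189.89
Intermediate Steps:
sqrt(((5529 - 15439) + X(119)) + 45850) = sqrt(((5529 - 15439) + 119) + 45850) = sqrt((-9910 + 119) + 45850) = sqrt(-9791 + 45850) = sqrt(36059)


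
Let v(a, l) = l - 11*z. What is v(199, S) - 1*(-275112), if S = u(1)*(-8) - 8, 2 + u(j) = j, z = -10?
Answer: 275222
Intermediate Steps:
u(j) = -2 + j
S = 0 (S = (-2 + 1)*(-8) - 8 = -1*(-8) - 8 = 8 - 8 = 0)
v(a, l) = 110 + l (v(a, l) = l - 11*(-10) = l + 110 = 110 + l)
v(199, S) - 1*(-275112) = (110 + 0) - 1*(-275112) = 110 + 275112 = 275222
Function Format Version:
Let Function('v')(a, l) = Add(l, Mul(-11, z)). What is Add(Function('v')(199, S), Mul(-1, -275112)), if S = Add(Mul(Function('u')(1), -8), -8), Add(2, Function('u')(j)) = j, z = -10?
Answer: 275222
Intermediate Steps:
Function('u')(j) = Add(-2, j)
S = 0 (S = Add(Mul(Add(-2, 1), -8), -8) = Add(Mul(-1, -8), -8) = Add(8, -8) = 0)
Function('v')(a, l) = Add(110, l) (Function('v')(a, l) = Add(l, Mul(-11, -10)) = Add(l, 110) = Add(110, l))
Add(Function('v')(199, S), Mul(-1, -275112)) = Add(Add(110, 0), Mul(-1, -275112)) = Add(110, 275112) = 275222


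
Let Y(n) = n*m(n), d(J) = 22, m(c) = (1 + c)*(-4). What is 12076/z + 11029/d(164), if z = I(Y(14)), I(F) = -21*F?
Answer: 12176077/24255 ≈ 502.00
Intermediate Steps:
m(c) = -4 - 4*c
Y(n) = n*(-4 - 4*n)
z = 17640 (z = -(-84)*14*(1 + 14) = -(-84)*14*15 = -21*(-840) = 17640)
12076/z + 11029/d(164) = 12076/17640 + 11029/22 = 12076*(1/17640) + 11029*(1/22) = 3019/4410 + 11029/22 = 12176077/24255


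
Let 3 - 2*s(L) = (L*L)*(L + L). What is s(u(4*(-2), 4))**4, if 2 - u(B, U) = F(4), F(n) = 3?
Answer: 625/16 ≈ 39.063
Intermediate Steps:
u(B, U) = -1 (u(B, U) = 2 - 1*3 = 2 - 3 = -1)
s(L) = 3/2 - L**3 (s(L) = 3/2 - L*L*(L + L)/2 = 3/2 - L**2*2*L/2 = 3/2 - L**3)
s(u(4*(-2), 4))**4 = (3/2 - 1*(-1)**3)**4 = (3/2 - 1*(-1))**4 = (3/2 + 1)**4 = (5/2)**4 = 625/16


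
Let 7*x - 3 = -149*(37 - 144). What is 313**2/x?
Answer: 97969/2278 ≈ 43.007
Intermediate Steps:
x = 2278 (x = 3/7 + (-149*(37 - 144))/7 = 3/7 + (-149*(-107))/7 = 3/7 + (1/7)*15943 = 3/7 + 15943/7 = 2278)
313**2/x = 313**2/2278 = 97969*(1/2278) = 97969/2278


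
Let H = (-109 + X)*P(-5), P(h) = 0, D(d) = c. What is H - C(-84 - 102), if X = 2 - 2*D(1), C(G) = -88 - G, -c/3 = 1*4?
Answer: -98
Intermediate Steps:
c = -12 (c = -3*4 = -12)
D(d) = -12
X = 26 (X = 2 - 2*(-12) = 2 + 24 = 26)
H = 0 (H = (-109 + 26)*0 = -83*0 = 0)
H - C(-84 - 102) = 0 - (-88 - (-84 - 102)) = 0 - (-88 - 1*(-186)) = 0 - (-88 + 186) = 0 - 1*98 = 0 - 98 = -98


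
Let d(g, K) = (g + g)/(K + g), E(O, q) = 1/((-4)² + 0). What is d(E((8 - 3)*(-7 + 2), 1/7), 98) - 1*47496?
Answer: -74521222/1569 ≈ -47496.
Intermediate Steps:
E(O, q) = 1/16 (E(O, q) = 1/(16 + 0) = 1/16)
d(g, K) = 2*g/(K + g) (d(g, K) = (2*g)/(K + g) = 2*g/(K + g))
d(E((8 - 3)*(-7 + 2), 1/7), 98) - 1*47496 = 2*(1/16)/(98 + 1/16) - 1*47496 = 2*(1/16)/(1569/16) - 47496 = 2*(1/16)*(16/1569) - 47496 = 2/1569 - 47496 = -74521222/1569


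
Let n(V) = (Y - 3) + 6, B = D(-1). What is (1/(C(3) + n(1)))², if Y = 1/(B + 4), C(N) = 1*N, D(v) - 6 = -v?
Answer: 121/4489 ≈ 0.026955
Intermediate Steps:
D(v) = 6 - v
C(N) = N
B = 7 (B = 6 - 1*(-1) = 6 + 1 = 7)
Y = 1/11 (Y = 1/(7 + 4) = 1/11 ≈ 0.090909)
n(V) = 34/11 (n(V) = (1/11 - 3) + 6 = -32/11 + 6 = 34/11)
(1/(C(3) + n(1)))² = (1/(3 + 34/11))² = (1/(67/11))² = (11/67)² = 121/4489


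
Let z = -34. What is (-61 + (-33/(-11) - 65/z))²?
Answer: 3636649/1156 ≈ 3145.9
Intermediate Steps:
(-61 + (-33/(-11) - 65/z))² = (-61 + (-33/(-11) - 65/(-34)))² = (-61 + (-33*(-1/11) - 65*(-1/34)))² = (-61 + (3 + 65/34))² = (-61 + 167/34)² = (-1907/34)² = 3636649/1156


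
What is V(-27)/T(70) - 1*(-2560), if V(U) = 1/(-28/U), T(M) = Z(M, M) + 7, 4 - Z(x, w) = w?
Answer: 4229093/1652 ≈ 2560.0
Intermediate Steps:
Z(x, w) = 4 - w
T(M) = 11 - M (T(M) = (4 - M) + 7 = 11 - M)
V(U) = -U/28
V(-27)/T(70) - 1*(-2560) = (-1/28*(-27))/(11 - 1*70) - 1*(-2560) = 27/(28*(11 - 70)) + 2560 = (27/28)/(-59) + 2560 = (27/28)*(-1/59) + 2560 = -27/1652 + 2560 = 4229093/1652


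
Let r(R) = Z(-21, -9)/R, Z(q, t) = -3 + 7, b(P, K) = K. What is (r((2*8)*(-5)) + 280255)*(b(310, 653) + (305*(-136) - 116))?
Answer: -229489568357/20 ≈ -1.1474e+10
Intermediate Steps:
Z(q, t) = 4
r(R) = 4/R
(r((2*8)*(-5)) + 280255)*(b(310, 653) + (305*(-136) - 116)) = (4/(((2*8)*(-5))) + 280255)*(653 + (305*(-136) - 116)) = (4/((16*(-5))) + 280255)*(653 + (-41480 - 116)) = (4/(-80) + 280255)*(653 - 41596) = (4*(-1/80) + 280255)*(-40943) = (-1/20 + 280255)*(-40943) = (5605099/20)*(-40943) = -229489568357/20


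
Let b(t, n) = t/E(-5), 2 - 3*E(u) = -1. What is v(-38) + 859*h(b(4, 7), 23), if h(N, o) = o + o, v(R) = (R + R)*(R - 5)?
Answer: 42782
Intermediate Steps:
E(u) = 1 (E(u) = ⅔ - ⅓*(-1) = ⅔ + ⅓ = 1)
v(R) = 2*R*(-5 + R) (v(R) = (2*R)*(-5 + R) = 2*R*(-5 + R))
b(t, n) = t (b(t, n) = t/1 = t*1 = t)
h(N, o) = 2*o
v(-38) + 859*h(b(4, 7), 23) = 2*(-38)*(-5 - 38) + 859*(2*23) = 2*(-38)*(-43) + 859*46 = 3268 + 39514 = 42782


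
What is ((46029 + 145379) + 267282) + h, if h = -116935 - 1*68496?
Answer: 273259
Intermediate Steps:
h = -185431 (h = -116935 - 68496 = -185431)
((46029 + 145379) + 267282) + h = ((46029 + 145379) + 267282) - 185431 = (191408 + 267282) - 185431 = 458690 - 185431 = 273259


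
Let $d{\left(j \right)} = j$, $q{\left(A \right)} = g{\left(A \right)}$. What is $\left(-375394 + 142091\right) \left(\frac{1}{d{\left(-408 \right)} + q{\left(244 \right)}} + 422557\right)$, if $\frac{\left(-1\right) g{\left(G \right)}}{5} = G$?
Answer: $- \frac{160494451841885}{1628} \approx -9.8584 \cdot 10^{10}$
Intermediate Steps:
$g{\left(G \right)} = - 5 G$
$q{\left(A \right)} = - 5 A$
$\left(-375394 + 142091\right) \left(\frac{1}{d{\left(-408 \right)} + q{\left(244 \right)}} + 422557\right) = \left(-375394 + 142091\right) \left(\frac{1}{-408 - 1220} + 422557\right) = - 233303 \left(\frac{1}{-408 - 1220} + 422557\right) = - 233303 \left(\frac{1}{-1628} + 422557\right) = - 233303 \left(- \frac{1}{1628} + 422557\right) = \left(-233303\right) \frac{687922795}{1628} = - \frac{160494451841885}{1628}$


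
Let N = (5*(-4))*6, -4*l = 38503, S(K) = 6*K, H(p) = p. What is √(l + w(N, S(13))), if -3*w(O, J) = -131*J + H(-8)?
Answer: I*√223815/6 ≈ 78.849*I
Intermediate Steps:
l = -38503/4 (l = -¼*38503 = -38503/4 ≈ -9625.8)
N = -120 (N = -20*6 = -120)
w(O, J) = 8/3 + 131*J/3 (w(O, J) = -(-131*J - 8)/3 = -(-8 - 131*J)/3 = 8/3 + 131*J/3)
√(l + w(N, S(13))) = √(-38503/4 + (8/3 + 131*(6*13)/3)) = √(-38503/4 + (8/3 + (131/3)*78)) = √(-38503/4 + (8/3 + 3406)) = √(-38503/4 + 10226/3) = √(-74605/12) = I*√223815/6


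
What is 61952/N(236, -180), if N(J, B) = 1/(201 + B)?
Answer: 1300992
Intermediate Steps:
61952/N(236, -180) = 61952/(1/(201 - 180)) = 61952/(1/21) = 61952*21 = 1300992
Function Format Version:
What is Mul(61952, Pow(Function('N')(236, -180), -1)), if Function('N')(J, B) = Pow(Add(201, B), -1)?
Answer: 1300992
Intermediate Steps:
Mul(61952, Pow(Function('N')(236, -180), -1)) = Mul(61952, Pow(Pow(Add(201, -180), -1), -1)) = Mul(61952, Pow(Pow(21, -1), -1)) = Mul(61952, Pow(Rational(1, 21), -1)) = Mul(61952, 21) = 1300992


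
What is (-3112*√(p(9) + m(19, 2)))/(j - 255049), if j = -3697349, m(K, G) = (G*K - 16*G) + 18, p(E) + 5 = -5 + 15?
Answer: 1556*√29/1976199 ≈ 0.0042401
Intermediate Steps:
p(E) = 5 (p(E) = -5 + (-5 + 15) = -5 + 10 = 5)
m(K, G) = 18 - 16*G + G*K (m(K, G) = (-16*G + G*K) + 18 = 18 - 16*G + G*K)
(-3112*√(p(9) + m(19, 2)))/(j - 255049) = (-3112*√(5 + (18 - 16*2 + 2*19)))/(-3697349 - 255049) = -3112*√(5 + (18 - 32 + 38))/(-3952398) = -3112*√(5 + 24)*(-1/3952398) = -3112*√29*(-1/3952398) = 1556*√29/1976199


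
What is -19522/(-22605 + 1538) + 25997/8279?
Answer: 709301437/174413693 ≈ 4.0668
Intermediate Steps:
-19522/(-22605 + 1538) + 25997/8279 = -19522/(-21067) + 25997*(1/8279) = -19522*(-1/21067) + 25997/8279 = 19522/21067 + 25997/8279 = 709301437/174413693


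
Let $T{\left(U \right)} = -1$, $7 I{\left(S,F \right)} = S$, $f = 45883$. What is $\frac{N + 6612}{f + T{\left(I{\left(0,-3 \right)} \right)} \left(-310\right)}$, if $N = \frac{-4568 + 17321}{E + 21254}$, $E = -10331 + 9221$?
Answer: $\frac{133204881}{930511792} \approx 0.14315$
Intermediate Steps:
$I{\left(S,F \right)} = \frac{S}{7}$
$E = -1110$
$N = \frac{12753}{20144}$ ($N = \frac{-4568 + 17321}{-1110 + 21254} = \frac{12753}{20144} \approx 0.63309$)
$\frac{N + 6612}{f + T{\left(I{\left(0,-3 \right)} \right)} \left(-310\right)} = \frac{\frac{12753}{20144} + 6612}{45883 - -310} = \frac{133204881}{20144 \left(45883 + 310\right)} = \frac{133204881}{20144 \cdot 46193} = \frac{133204881}{20144} \cdot \frac{1}{46193} = \frac{133204881}{930511792}$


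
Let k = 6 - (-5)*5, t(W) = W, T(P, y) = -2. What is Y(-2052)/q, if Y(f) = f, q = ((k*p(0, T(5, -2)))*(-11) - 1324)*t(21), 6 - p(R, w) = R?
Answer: 342/11795 ≈ 0.028995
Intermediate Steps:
p(R, w) = 6 - R
k = 31 (k = 6 - 1*(-25) = 6 + 25 = 31)
q = -70770 (q = ((31*(6 - 1*0))*(-11) - 1324)*21 = ((31*(6 + 0))*(-11) - 1324)*21 = ((31*6)*(-11) - 1324)*21 = (186*(-11) - 1324)*21 = (-2046 - 1324)*21 = -3370*21 = -70770)
Y(-2052)/q = -2052/(-70770) = -2052*(-1/70770) = 342/11795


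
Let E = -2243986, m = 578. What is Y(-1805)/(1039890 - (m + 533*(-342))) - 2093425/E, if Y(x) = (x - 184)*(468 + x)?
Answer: 304455001966/97901743201 ≈ 3.1098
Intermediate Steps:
Y(x) = (-184 + x)*(468 + x)
Y(-1805)/(1039890 - (m + 533*(-342))) - 2093425/E = (-86112 + (-1805)² + 284*(-1805))/(1039890 - (578 + 533*(-342))) - 2093425/(-2243986) = (-86112 + 3258025 - 512620)/(1039890 - (578 - 182286)) - 2093425*(-1/2243986) = 2659293/(1039890 - 1*(-181708)) + 2093425/2243986 = 2659293/(1039890 + 181708) + 2093425/2243986 = 2659293/1221598 + 2093425/2243986 = 2659293*(1/1221598) + 2093425/2243986 = 379899/174514 + 2093425/2243986 = 304455001966/97901743201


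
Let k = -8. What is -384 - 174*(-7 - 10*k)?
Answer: -13086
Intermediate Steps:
-384 - 174*(-7 - 10*k) = -384 - 174*(-7 - 10*(-8)) = -384 - 174*(-7 + 80) = -384 - 174*73 = -384 - 12702 = -13086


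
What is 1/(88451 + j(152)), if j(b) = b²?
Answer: 1/111555 ≈ 8.9642e-6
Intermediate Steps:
1/(88451 + j(152)) = 1/(88451 + 152²) = 1/(88451 + 23104) = 1/111555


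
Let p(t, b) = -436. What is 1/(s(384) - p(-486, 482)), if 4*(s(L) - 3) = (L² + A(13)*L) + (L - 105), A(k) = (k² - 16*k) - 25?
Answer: 4/124915 ≈ 3.2022e-5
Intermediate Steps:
A(k) = -25 + k² - 16*k
s(L) = -93/4 - 63*L/4 + L²/4 (s(L) = 3 + ((L² + (-25 + 13² - 16*13)*L) + (L - 105))/4 = 3 + ((L² + (-25 + 169 - 208)*L) + (-105 + L))/4 = 3 + ((L² - 64*L) + (-105 + L))/4 = 3 + (-105 + L² - 63*L)/4 = 3 + (-105/4 - 63*L/4 + L²/4) = -93/4 - 63*L/4 + L²/4)
1/(s(384) - p(-486, 482)) = 1/((-93/4 - 63/4*384 + (¼)*384²) - 1*(-436)) = 1/((-93/4 - 6048 + (¼)*147456) + 436) = 1/((-93/4 - 6048 + 36864) + 436) = 1/(123171/4 + 436) = 1/(124915/4) = 4/124915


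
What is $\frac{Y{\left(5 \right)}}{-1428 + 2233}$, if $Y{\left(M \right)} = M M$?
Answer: $\frac{5}{161} \approx 0.031056$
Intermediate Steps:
$Y{\left(M \right)} = M^{2}$
$\frac{Y{\left(5 \right)}}{-1428 + 2233} = \frac{5^{2}}{-1428 + 2233} = \frac{1}{805} \cdot 25 = \frac{5}{161}$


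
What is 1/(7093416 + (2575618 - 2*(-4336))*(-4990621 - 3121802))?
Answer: -1/20964846541254 ≈ -4.7699e-14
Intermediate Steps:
1/(7093416 + (2575618 - 2*(-4336))*(-4990621 - 3121802)) = 1/(7093416 + (2575618 + 8672)*(-8112423)) = 1/(7093416 + 2584290*(-8112423)) = 1/(7093416 - 20964853634670) = 1/(-20964846541254) = -1/20964846541254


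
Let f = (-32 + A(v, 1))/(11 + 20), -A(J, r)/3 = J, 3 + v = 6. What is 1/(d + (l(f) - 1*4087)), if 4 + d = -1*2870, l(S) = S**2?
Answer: -961/6687840 ≈ -0.00014369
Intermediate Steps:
v = 3 (v = -3 + 6 = 3)
A(J, r) = -3*J
f = -41/31 (f = (-32 - 3*3)/(11 + 20) = (-32 - 9)/31 = -41*1/31 = -41/31 ≈ -1.3226)
d = -2874 (d = -4 - 1*2870 = -4 - 2870 = -2874)
1/(d + (l(f) - 1*4087)) = 1/(-2874 + ((-41/31)**2 - 1*4087)) = 1/(-2874 + (1681/961 - 4087)) = 1/(-2874 - 3925926/961) = 1/(-6687840/961) = -961/6687840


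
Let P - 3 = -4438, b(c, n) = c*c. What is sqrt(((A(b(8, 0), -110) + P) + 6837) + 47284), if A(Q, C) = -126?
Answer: 2*sqrt(12390) ≈ 222.62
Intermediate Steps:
b(c, n) = c**2
P = -4435 (P = 3 - 4438 = -4435)
sqrt(((A(b(8, 0), -110) + P) + 6837) + 47284) = sqrt(((-126 - 4435) + 6837) + 47284) = sqrt((-4561 + 6837) + 47284) = sqrt(2276 + 47284) = sqrt(49560) = 2*sqrt(12390)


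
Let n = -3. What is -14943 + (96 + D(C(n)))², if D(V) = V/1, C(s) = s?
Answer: -6294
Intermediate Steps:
D(V) = V (D(V) = V*1 = V)
-14943 + (96 + D(C(n)))² = -14943 + (96 - 3)² = -14943 + 93² = -14943 + 8649 = -6294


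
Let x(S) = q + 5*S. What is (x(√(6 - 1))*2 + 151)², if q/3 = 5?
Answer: 33261 + 3620*√5 ≈ 41356.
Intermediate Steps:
q = 15 (q = 3*5 = 15)
x(S) = 15 + 5*S
(x(√(6 - 1))*2 + 151)² = ((15 + 5*√(6 - 1))*2 + 151)² = ((15 + 5*√5)*2 + 151)² = ((30 + 10*√5) + 151)² = (181 + 10*√5)²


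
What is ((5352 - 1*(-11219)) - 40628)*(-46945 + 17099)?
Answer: 718005222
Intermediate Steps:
((5352 - 1*(-11219)) - 40628)*(-46945 + 17099) = ((5352 + 11219) - 40628)*(-29846) = (16571 - 40628)*(-29846) = -24057*(-29846) = 718005222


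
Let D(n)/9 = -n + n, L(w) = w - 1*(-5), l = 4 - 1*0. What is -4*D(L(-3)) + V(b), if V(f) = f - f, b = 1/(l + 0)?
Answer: 0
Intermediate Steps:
l = 4 (l = 4 + 0 = 4)
L(w) = 5 + w (L(w) = w + 5 = 5 + w)
b = ¼ (b = 1/(4 + 0) = 1/4 = ¼ ≈ 0.25000)
V(f) = 0
D(n) = 0 (D(n) = 9*(-n + n) = 9*0 = 0)
-4*D(L(-3)) + V(b) = -4*0 + 0 = 0 + 0 = 0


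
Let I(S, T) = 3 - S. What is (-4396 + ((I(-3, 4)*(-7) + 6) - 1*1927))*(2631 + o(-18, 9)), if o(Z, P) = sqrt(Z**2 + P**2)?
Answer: -16730529 - 57231*sqrt(5) ≈ -1.6858e+7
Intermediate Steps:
o(Z, P) = sqrt(P**2 + Z**2)
(-4396 + ((I(-3, 4)*(-7) + 6) - 1*1927))*(2631 + o(-18, 9)) = (-4396 + (((3 - 1*(-3))*(-7) + 6) - 1*1927))*(2631 + sqrt(9**2 + (-18)**2)) = (-4396 + (((3 + 3)*(-7) + 6) - 1927))*(2631 + sqrt(81 + 324)) = (-4396 + ((6*(-7) + 6) - 1927))*(2631 + sqrt(405)) = (-4396 + ((-42 + 6) - 1927))*(2631 + 9*sqrt(5)) = (-4396 + (-36 - 1927))*(2631 + 9*sqrt(5)) = (-4396 - 1963)*(2631 + 9*sqrt(5)) = -6359*(2631 + 9*sqrt(5)) = -16730529 - 57231*sqrt(5)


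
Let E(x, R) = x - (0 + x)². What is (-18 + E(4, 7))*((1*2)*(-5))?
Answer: 300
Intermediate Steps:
E(x, R) = x - x²
(-18 + E(4, 7))*((1*2)*(-5)) = (-18 + 4*(1 - 1*4))*((1*2)*(-5)) = (-18 + 4*(1 - 4))*(2*(-5)) = (-18 + 4*(-3))*(-10) = (-18 - 12)*(-10) = -30*(-10) = 300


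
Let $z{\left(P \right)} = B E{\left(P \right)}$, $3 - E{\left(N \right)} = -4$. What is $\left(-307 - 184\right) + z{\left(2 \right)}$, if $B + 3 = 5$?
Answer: $-477$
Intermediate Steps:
$B = 2$ ($B = -3 + 5 = 2$)
$E{\left(N \right)} = 7$ ($E{\left(N \right)} = 3 - -4 = 3 + 4 = 7$)
$z{\left(P \right)} = 14$ ($z{\left(P \right)} = 2 \cdot 7 = 14$)
$\left(-307 - 184\right) + z{\left(2 \right)} = \left(-307 - 184\right) + 14 = -491 + 14 = -477$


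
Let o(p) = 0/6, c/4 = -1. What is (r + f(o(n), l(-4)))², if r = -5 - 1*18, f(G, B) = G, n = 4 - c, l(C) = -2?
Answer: 529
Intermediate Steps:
c = -4 (c = 4*(-1) = -4)
n = 8 (n = 4 - 1*(-4) = 4 + 4 = 8)
o(p) = 0 (o(p) = 0*(⅙) = 0)
r = -23 (r = -5 - 18 = -23)
(r + f(o(n), l(-4)))² = (-23 + 0)² = (-23)² = 529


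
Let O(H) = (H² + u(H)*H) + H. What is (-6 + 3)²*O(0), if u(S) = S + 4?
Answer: 0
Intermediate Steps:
u(S) = 4 + S
O(H) = H + H² + H*(4 + H) (O(H) = (H² + (4 + H)*H) + H = (H² + H*(4 + H)) + H = H + H² + H*(4 + H))
(-6 + 3)²*O(0) = (-6 + 3)²*(0*(5 + 2*0)) = (-3)²*(0*(5 + 0)) = 9*(0*5) = 9*0 = 0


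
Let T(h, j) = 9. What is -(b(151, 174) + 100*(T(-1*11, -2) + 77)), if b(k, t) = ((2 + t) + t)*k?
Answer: -61450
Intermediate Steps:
b(k, t) = k*(2 + 2*t) (b(k, t) = (2 + 2*t)*k = k*(2 + 2*t))
-(b(151, 174) + 100*(T(-1*11, -2) + 77)) = -(2*151*(1 + 174) + 100*(9 + 77)) = -(2*151*175 + 100*86) = -(52850 + 8600) = -1*61450 = -61450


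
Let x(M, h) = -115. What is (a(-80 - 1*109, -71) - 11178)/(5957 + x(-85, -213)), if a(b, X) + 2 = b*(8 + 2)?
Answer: -6535/2921 ≈ -2.2372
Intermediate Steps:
a(b, X) = -2 + 10*b (a(b, X) = -2 + b*(8 + 2) = -2 + b*10 = -2 + 10*b)
(a(-80 - 1*109, -71) - 11178)/(5957 + x(-85, -213)) = ((-2 + 10*(-80 - 1*109)) - 11178)/(5957 - 115) = ((-2 + 10*(-80 - 109)) - 11178)/5842 = ((-2 + 10*(-189)) - 11178)*(1/5842) = ((-2 - 1890) - 11178)*(1/5842) = (-1892 - 11178)*(1/5842) = -13070*1/5842 = -6535/2921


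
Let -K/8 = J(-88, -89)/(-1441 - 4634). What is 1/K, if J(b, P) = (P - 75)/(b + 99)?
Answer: -66825/1312 ≈ -50.934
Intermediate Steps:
J(b, P) = (-75 + P)/(99 + b)
K = -1312/66825 (K = -8*(-75 - 89)/(99 - 88)/(-1441 - 4634) = -8*-164/11/(-6075) = -8*(1/11)*(-164)*(-1)/6075 = -(-1312)*(-1)/(11*6075) = -8*164/66825 = -1312/66825 ≈ -0.019633)
1/K = 1/(-1312/66825) = -66825/1312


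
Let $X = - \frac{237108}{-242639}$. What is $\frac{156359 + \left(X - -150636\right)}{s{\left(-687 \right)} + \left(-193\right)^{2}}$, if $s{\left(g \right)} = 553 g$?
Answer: $- \frac{74489196913}{83143165018} \approx -0.89592$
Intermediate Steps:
$X = \frac{237108}{242639}$ ($X = \left(-237108\right) \left(- \frac{1}{242639}\right) = \frac{237108}{242639} \approx 0.97721$)
$\frac{156359 + \left(X - -150636\right)}{s{\left(-687 \right)} + \left(-193\right)^{2}} = \frac{156359 + \left(\frac{237108}{242639} - -150636\right)}{553 \left(-687\right) + \left(-193\right)^{2}} = \frac{156359 + \left(\frac{237108}{242639} + 150636\right)}{-379911 + 37249} = \frac{156359 + \frac{36550405512}{242639}}{-342662} = \frac{74489196913}{242639} \left(- \frac{1}{342662}\right) = - \frac{74489196913}{83143165018}$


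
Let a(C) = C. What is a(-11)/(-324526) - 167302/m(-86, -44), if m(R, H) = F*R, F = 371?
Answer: 27147099909/5177163278 ≈ 5.2436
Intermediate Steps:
m(R, H) = 371*R
a(-11)/(-324526) - 167302/m(-86, -44) = -11/(-324526) - 167302/(371*(-86)) = -11*(-1/324526) - 167302/(-31906) = 11/324526 - 167302*(-1/31906) = 11/324526 + 83651/15953 = 27147099909/5177163278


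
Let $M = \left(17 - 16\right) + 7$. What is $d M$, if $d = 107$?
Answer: $856$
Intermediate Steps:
$M = 8$ ($M = 1 + 7 = 8$)
$d M = 107 \cdot 8 = 856$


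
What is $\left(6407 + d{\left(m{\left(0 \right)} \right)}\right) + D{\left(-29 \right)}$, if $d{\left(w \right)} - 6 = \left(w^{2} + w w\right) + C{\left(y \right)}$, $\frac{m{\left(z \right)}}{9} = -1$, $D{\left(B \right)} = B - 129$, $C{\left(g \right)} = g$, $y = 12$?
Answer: $6429$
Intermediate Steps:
$D{\left(B \right)} = -129 + B$
$m{\left(z \right)} = -9$ ($m{\left(z \right)} = 9 \left(-1\right) = -9$)
$d{\left(w \right)} = 18 + 2 w^{2}$ ($d{\left(w \right)} = 6 + \left(\left(w^{2} + w w\right) + 12\right) = 6 + \left(\left(w^{2} + w^{2}\right) + 12\right) = 6 + \left(2 w^{2} + 12\right) = 6 + \left(12 + 2 w^{2}\right) = 18 + 2 w^{2}$)
$\left(6407 + d{\left(m{\left(0 \right)} \right)}\right) + D{\left(-29 \right)} = \left(6407 + \left(18 + 2 \left(-9\right)^{2}\right)\right) - 158 = \left(6407 + \left(18 + 2 \cdot 81\right)\right) - 158 = \left(6407 + \left(18 + 162\right)\right) - 158 = \left(6407 + 180\right) - 158 = 6587 - 158 = 6429$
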